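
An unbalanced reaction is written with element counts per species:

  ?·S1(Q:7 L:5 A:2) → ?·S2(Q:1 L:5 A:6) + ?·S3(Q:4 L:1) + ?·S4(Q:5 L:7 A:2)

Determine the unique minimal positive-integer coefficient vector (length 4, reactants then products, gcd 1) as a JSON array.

Coefficients: [5, 1, 6, 2]

Q: 5·7 = 35 | 1·1+6·4+2·5 = 35
L: 5·5 = 25 | 1·5+6·1+2·7 = 25
A: 5·2 = 10 | 1·6+6·0+2·2 = 10
gcd(5,1,6,2) = 1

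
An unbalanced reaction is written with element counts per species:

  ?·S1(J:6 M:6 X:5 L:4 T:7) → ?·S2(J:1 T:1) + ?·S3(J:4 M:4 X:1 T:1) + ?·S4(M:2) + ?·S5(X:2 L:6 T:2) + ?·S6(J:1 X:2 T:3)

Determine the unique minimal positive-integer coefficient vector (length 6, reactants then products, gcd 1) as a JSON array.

Coefficients: [3, 2, 3, 3, 2, 4]

J: 3·6 = 18 | 2·1+3·4+3·0+2·0+4·1 = 18
M: 3·6 = 18 | 2·0+3·4+3·2+2·0+4·0 = 18
X: 3·5 = 15 | 2·0+3·1+3·0+2·2+4·2 = 15
L: 3·4 = 12 | 2·0+3·0+3·0+2·6+4·0 = 12
T: 3·7 = 21 | 2·1+3·1+3·0+2·2+4·3 = 21
gcd(3,2,3,3,2,4) = 1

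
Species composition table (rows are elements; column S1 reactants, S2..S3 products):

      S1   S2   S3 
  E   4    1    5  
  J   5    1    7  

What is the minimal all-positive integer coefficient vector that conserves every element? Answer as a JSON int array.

E: 2·4 = 8 | 3·1+1·5 = 8
J: 2·5 = 10 | 3·1+1·7 = 10
gcd(2,3,1) = 1

Coefficients: [2, 3, 1]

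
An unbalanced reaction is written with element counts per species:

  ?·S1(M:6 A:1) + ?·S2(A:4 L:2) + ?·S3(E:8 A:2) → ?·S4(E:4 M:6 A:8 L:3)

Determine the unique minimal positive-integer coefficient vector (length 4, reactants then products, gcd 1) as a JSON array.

E: 2·0+3·0+1·8 = 8 | 2·4 = 8
M: 2·6+3·0+1·0 = 12 | 2·6 = 12
A: 2·1+3·4+1·2 = 16 | 2·8 = 16
L: 2·0+3·2+1·0 = 6 | 2·3 = 6
gcd(2,3,1,2) = 1

Coefficients: [2, 3, 1, 2]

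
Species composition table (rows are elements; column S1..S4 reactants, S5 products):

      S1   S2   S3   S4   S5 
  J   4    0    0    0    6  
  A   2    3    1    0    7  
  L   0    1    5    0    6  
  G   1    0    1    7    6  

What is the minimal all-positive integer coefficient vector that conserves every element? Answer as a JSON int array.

J: 3·4+2·0+2·0+1·0 = 12 | 2·6 = 12
A: 3·2+2·3+2·1+1·0 = 14 | 2·7 = 14
L: 3·0+2·1+2·5+1·0 = 12 | 2·6 = 12
G: 3·1+2·0+2·1+1·7 = 12 | 2·6 = 12
gcd(3,2,2,1,2) = 1

Coefficients: [3, 2, 2, 1, 2]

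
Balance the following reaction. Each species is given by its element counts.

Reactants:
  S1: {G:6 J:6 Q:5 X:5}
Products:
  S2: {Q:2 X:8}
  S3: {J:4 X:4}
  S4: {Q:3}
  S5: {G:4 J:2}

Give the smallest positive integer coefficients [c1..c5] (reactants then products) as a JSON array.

G: 4·6 = 24 | 1·0+3·0+6·0+6·4 = 24
J: 4·6 = 24 | 1·0+3·4+6·0+6·2 = 24
Q: 4·5 = 20 | 1·2+3·0+6·3+6·0 = 20
X: 4·5 = 20 | 1·8+3·4+6·0+6·0 = 20
gcd(4,1,3,6,6) = 1

Coefficients: [4, 1, 3, 6, 6]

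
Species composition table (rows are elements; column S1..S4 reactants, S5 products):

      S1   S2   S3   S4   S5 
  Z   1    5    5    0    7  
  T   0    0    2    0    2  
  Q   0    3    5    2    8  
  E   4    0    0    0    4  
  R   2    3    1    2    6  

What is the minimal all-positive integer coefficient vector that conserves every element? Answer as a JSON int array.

Z: 5·1+1·5+5·5+6·0 = 35 | 5·7 = 35
T: 5·0+1·0+5·2+6·0 = 10 | 5·2 = 10
Q: 5·0+1·3+5·5+6·2 = 40 | 5·8 = 40
E: 5·4+1·0+5·0+6·0 = 20 | 5·4 = 20
R: 5·2+1·3+5·1+6·2 = 30 | 5·6 = 30
gcd(5,1,5,6,5) = 1

Coefficients: [5, 1, 5, 6, 5]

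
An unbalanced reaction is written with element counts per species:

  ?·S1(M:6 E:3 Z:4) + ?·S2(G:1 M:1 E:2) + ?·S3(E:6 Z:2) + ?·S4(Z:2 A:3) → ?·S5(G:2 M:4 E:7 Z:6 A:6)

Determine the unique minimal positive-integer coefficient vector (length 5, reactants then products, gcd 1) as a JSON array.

Coefficients: [1, 6, 1, 6, 3]

G: 1·0+6·1+1·0+6·0 = 6 | 3·2 = 6
M: 1·6+6·1+1·0+6·0 = 12 | 3·4 = 12
E: 1·3+6·2+1·6+6·0 = 21 | 3·7 = 21
Z: 1·4+6·0+1·2+6·2 = 18 | 3·6 = 18
A: 1·0+6·0+1·0+6·3 = 18 | 3·6 = 18
gcd(1,6,1,6,3) = 1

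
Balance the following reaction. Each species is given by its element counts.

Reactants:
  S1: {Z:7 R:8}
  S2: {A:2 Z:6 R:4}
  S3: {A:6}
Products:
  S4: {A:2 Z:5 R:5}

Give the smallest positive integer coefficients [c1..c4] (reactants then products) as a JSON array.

A: 2·0+1·2+1·6 = 8 | 4·2 = 8
Z: 2·7+1·6+1·0 = 20 | 4·5 = 20
R: 2·8+1·4+1·0 = 20 | 4·5 = 20
gcd(2,1,1,4) = 1

Coefficients: [2, 1, 1, 4]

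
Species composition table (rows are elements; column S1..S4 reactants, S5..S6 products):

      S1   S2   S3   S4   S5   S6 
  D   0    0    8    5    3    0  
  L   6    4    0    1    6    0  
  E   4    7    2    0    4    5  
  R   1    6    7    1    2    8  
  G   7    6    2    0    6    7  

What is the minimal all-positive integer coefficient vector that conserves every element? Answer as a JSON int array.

Coefficients: [5, 1, 1, 2, 6, 1]

D: 5·0+1·0+1·8+2·5 = 18 | 6·3+1·0 = 18
L: 5·6+1·4+1·0+2·1 = 36 | 6·6+1·0 = 36
E: 5·4+1·7+1·2+2·0 = 29 | 6·4+1·5 = 29
R: 5·1+1·6+1·7+2·1 = 20 | 6·2+1·8 = 20
G: 5·7+1·6+1·2+2·0 = 43 | 6·6+1·7 = 43
gcd(5,1,1,2,6,1) = 1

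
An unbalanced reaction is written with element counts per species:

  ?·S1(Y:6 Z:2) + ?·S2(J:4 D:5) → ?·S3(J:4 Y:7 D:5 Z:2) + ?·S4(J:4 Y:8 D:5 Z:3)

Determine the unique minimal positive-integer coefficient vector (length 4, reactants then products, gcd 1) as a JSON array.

J: 5·0+4·4 = 16 | 2·4+2·4 = 16
Y: 5·6+4·0 = 30 | 2·7+2·8 = 30
D: 5·0+4·5 = 20 | 2·5+2·5 = 20
Z: 5·2+4·0 = 10 | 2·2+2·3 = 10
gcd(5,4,2,2) = 1

Coefficients: [5, 4, 2, 2]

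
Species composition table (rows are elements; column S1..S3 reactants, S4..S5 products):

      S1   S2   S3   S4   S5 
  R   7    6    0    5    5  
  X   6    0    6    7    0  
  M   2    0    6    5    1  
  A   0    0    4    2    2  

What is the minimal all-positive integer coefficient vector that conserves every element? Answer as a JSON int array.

R: 2·7+6·6+5·0 = 50 | 6·5+4·5 = 50
X: 2·6+6·0+5·6 = 42 | 6·7+4·0 = 42
M: 2·2+6·0+5·6 = 34 | 6·5+4·1 = 34
A: 2·0+6·0+5·4 = 20 | 6·2+4·2 = 20
gcd(2,6,5,6,4) = 1

Coefficients: [2, 6, 5, 6, 4]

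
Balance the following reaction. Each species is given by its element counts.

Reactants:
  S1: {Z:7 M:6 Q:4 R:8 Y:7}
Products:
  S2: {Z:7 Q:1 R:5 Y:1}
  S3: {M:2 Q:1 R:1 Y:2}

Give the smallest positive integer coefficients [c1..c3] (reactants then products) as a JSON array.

Coefficients: [1, 1, 3]

Z: 1·7 = 7 | 1·7+3·0 = 7
M: 1·6 = 6 | 1·0+3·2 = 6
Q: 1·4 = 4 | 1·1+3·1 = 4
R: 1·8 = 8 | 1·5+3·1 = 8
Y: 1·7 = 7 | 1·1+3·2 = 7
gcd(1,1,3) = 1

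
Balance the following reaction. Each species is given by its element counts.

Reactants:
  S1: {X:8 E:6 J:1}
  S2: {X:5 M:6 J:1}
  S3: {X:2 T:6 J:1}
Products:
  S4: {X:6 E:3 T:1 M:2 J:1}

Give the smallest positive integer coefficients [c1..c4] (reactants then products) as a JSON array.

Coefficients: [3, 2, 1, 6]

X: 3·8+2·5+1·2 = 36 | 6·6 = 36
E: 3·6+2·0+1·0 = 18 | 6·3 = 18
T: 3·0+2·0+1·6 = 6 | 6·1 = 6
M: 3·0+2·6+1·0 = 12 | 6·2 = 12
J: 3·1+2·1+1·1 = 6 | 6·1 = 6
gcd(3,2,1,6) = 1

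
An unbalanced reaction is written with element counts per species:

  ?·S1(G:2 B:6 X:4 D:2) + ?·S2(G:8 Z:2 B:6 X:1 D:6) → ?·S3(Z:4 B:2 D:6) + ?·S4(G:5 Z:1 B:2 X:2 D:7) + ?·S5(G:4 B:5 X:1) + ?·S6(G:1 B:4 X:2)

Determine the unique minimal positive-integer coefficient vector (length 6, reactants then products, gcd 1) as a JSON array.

G: 5·2+4·8 = 42 | 1·0+4·5+4·4+6·1 = 42
Z: 5·0+4·2 = 8 | 1·4+4·1+4·0+6·0 = 8
B: 5·6+4·6 = 54 | 1·2+4·2+4·5+6·4 = 54
X: 5·4+4·1 = 24 | 1·0+4·2+4·1+6·2 = 24
D: 5·2+4·6 = 34 | 1·6+4·7+4·0+6·0 = 34
gcd(5,4,1,4,4,6) = 1

Coefficients: [5, 4, 1, 4, 4, 6]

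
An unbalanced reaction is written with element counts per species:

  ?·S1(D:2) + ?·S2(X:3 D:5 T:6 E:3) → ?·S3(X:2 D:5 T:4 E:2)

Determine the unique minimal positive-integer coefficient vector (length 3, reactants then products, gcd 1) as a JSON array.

Coefficients: [5, 4, 6]

X: 5·0+4·3 = 12 | 6·2 = 12
D: 5·2+4·5 = 30 | 6·5 = 30
T: 5·0+4·6 = 24 | 6·4 = 24
E: 5·0+4·3 = 12 | 6·2 = 12
gcd(5,4,6) = 1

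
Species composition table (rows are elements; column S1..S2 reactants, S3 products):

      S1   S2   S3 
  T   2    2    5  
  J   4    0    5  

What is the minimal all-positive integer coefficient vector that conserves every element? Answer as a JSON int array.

Coefficients: [5, 5, 4]

T: 5·2+5·2 = 20 | 4·5 = 20
J: 5·4+5·0 = 20 | 4·5 = 20
gcd(5,5,4) = 1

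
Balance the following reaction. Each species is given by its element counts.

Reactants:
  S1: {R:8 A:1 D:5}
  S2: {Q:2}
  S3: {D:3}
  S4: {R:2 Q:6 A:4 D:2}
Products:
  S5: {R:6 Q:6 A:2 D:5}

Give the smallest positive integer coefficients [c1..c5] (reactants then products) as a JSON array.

Coefficients: [2, 6, 1, 1, 3]

R: 2·8+6·0+1·0+1·2 = 18 | 3·6 = 18
Q: 2·0+6·2+1·0+1·6 = 18 | 3·6 = 18
A: 2·1+6·0+1·0+1·4 = 6 | 3·2 = 6
D: 2·5+6·0+1·3+1·2 = 15 | 3·5 = 15
gcd(2,6,1,1,3) = 1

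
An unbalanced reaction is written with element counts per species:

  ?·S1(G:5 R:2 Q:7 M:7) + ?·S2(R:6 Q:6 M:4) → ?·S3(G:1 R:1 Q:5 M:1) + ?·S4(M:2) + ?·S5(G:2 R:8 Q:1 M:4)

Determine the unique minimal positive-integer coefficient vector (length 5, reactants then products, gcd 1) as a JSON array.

G: 2·5+3·0 = 10 | 6·1+6·0+2·2 = 10
R: 2·2+3·6 = 22 | 6·1+6·0+2·8 = 22
Q: 2·7+3·6 = 32 | 6·5+6·0+2·1 = 32
M: 2·7+3·4 = 26 | 6·1+6·2+2·4 = 26
gcd(2,3,6,6,2) = 1

Coefficients: [2, 3, 6, 6, 2]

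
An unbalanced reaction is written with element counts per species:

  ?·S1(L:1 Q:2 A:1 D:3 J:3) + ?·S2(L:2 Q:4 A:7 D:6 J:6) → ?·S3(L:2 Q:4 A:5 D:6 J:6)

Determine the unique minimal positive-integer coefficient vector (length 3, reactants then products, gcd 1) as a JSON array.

Coefficients: [4, 3, 5]

L: 4·1+3·2 = 10 | 5·2 = 10
Q: 4·2+3·4 = 20 | 5·4 = 20
A: 4·1+3·7 = 25 | 5·5 = 25
D: 4·3+3·6 = 30 | 5·6 = 30
J: 4·3+3·6 = 30 | 5·6 = 30
gcd(4,3,5) = 1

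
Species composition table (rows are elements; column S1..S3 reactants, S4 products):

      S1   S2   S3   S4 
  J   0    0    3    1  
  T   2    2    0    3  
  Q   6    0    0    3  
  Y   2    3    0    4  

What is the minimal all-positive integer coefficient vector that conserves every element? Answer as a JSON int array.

Coefficients: [3, 6, 2, 6]

J: 3·0+6·0+2·3 = 6 | 6·1 = 6
T: 3·2+6·2+2·0 = 18 | 6·3 = 18
Q: 3·6+6·0+2·0 = 18 | 6·3 = 18
Y: 3·2+6·3+2·0 = 24 | 6·4 = 24
gcd(3,6,2,6) = 1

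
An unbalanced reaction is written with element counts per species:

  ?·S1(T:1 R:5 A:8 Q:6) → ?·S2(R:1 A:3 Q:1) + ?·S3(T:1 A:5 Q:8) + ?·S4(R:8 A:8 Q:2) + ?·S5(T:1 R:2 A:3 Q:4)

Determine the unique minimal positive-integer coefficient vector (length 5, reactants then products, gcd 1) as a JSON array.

Coefficients: [6, 4, 1, 2, 5]

T: 6·1 = 6 | 4·0+1·1+2·0+5·1 = 6
R: 6·5 = 30 | 4·1+1·0+2·8+5·2 = 30
A: 6·8 = 48 | 4·3+1·5+2·8+5·3 = 48
Q: 6·6 = 36 | 4·1+1·8+2·2+5·4 = 36
gcd(6,4,1,2,5) = 1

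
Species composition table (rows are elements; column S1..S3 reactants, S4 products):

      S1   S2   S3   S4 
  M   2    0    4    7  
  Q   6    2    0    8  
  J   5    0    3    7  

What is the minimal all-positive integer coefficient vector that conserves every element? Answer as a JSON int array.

M: 1·2+5·0+3·4 = 14 | 2·7 = 14
Q: 1·6+5·2+3·0 = 16 | 2·8 = 16
J: 1·5+5·0+3·3 = 14 | 2·7 = 14
gcd(1,5,3,2) = 1

Coefficients: [1, 5, 3, 2]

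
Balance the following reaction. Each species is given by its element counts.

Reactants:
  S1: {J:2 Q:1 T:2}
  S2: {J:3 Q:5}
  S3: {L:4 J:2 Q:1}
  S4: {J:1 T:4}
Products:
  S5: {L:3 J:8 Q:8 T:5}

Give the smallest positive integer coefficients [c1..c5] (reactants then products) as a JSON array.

L: 4·0+5·0+3·4+3·0 = 12 | 4·3 = 12
J: 4·2+5·3+3·2+3·1 = 32 | 4·8 = 32
Q: 4·1+5·5+3·1+3·0 = 32 | 4·8 = 32
T: 4·2+5·0+3·0+3·4 = 20 | 4·5 = 20
gcd(4,5,3,3,4) = 1

Coefficients: [4, 5, 3, 3, 4]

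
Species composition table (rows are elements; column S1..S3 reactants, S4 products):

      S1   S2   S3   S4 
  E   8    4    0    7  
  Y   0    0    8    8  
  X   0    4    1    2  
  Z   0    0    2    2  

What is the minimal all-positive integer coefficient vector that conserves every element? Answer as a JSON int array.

E: 3·8+1·4+4·0 = 28 | 4·7 = 28
Y: 3·0+1·0+4·8 = 32 | 4·8 = 32
X: 3·0+1·4+4·1 = 8 | 4·2 = 8
Z: 3·0+1·0+4·2 = 8 | 4·2 = 8
gcd(3,1,4,4) = 1

Coefficients: [3, 1, 4, 4]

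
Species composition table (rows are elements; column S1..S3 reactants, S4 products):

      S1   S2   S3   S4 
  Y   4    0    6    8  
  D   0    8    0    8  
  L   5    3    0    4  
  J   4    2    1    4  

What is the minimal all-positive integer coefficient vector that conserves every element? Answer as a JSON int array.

Y: 1·4+5·0+6·6 = 40 | 5·8 = 40
D: 1·0+5·8+6·0 = 40 | 5·8 = 40
L: 1·5+5·3+6·0 = 20 | 5·4 = 20
J: 1·4+5·2+6·1 = 20 | 5·4 = 20
gcd(1,5,6,5) = 1

Coefficients: [1, 5, 6, 5]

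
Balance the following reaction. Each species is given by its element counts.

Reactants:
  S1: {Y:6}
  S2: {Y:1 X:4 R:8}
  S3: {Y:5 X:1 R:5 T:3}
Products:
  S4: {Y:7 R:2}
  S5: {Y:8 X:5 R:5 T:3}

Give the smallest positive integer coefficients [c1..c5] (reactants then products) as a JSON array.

Coefficients: [5, 1, 1, 4, 1]

Y: 5·6+1·1+1·5 = 36 | 4·7+1·8 = 36
X: 5·0+1·4+1·1 = 5 | 4·0+1·5 = 5
R: 5·0+1·8+1·5 = 13 | 4·2+1·5 = 13
T: 5·0+1·0+1·3 = 3 | 4·0+1·3 = 3
gcd(5,1,1,4,1) = 1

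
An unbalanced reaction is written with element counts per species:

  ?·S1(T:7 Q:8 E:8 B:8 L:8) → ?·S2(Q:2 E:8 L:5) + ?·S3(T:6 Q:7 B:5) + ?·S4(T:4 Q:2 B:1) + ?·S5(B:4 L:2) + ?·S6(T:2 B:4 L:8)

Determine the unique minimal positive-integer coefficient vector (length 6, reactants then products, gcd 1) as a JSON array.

Coefficients: [6, 6, 4, 4, 5, 1]

T: 6·7 = 42 | 6·0+4·6+4·4+5·0+1·2 = 42
Q: 6·8 = 48 | 6·2+4·7+4·2+5·0+1·0 = 48
E: 6·8 = 48 | 6·8+4·0+4·0+5·0+1·0 = 48
B: 6·8 = 48 | 6·0+4·5+4·1+5·4+1·4 = 48
L: 6·8 = 48 | 6·5+4·0+4·0+5·2+1·8 = 48
gcd(6,6,4,4,5,1) = 1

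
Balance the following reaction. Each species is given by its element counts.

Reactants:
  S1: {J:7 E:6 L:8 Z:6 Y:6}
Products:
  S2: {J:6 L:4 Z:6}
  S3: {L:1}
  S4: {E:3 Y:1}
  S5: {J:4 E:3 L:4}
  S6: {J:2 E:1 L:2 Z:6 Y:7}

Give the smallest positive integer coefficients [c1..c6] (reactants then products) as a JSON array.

J: 4·7 = 28 | 1·6+6·0+3·0+4·4+3·2 = 28
E: 4·6 = 24 | 1·0+6·0+3·3+4·3+3·1 = 24
L: 4·8 = 32 | 1·4+6·1+3·0+4·4+3·2 = 32
Z: 4·6 = 24 | 1·6+6·0+3·0+4·0+3·6 = 24
Y: 4·6 = 24 | 1·0+6·0+3·1+4·0+3·7 = 24
gcd(4,1,6,3,4,3) = 1

Coefficients: [4, 1, 6, 3, 4, 3]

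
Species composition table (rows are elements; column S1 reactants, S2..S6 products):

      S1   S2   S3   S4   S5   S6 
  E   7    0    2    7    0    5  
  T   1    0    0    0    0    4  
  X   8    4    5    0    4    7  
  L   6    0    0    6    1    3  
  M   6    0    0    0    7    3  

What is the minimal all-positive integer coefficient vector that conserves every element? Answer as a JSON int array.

E: 4·7 = 28 | 2·0+1·2+3·7+3·0+1·5 = 28
T: 4·1 = 4 | 2·0+1·0+3·0+3·0+1·4 = 4
X: 4·8 = 32 | 2·4+1·5+3·0+3·4+1·7 = 32
L: 4·6 = 24 | 2·0+1·0+3·6+3·1+1·3 = 24
M: 4·6 = 24 | 2·0+1·0+3·0+3·7+1·3 = 24
gcd(4,2,1,3,3,1) = 1

Coefficients: [4, 2, 1, 3, 3, 1]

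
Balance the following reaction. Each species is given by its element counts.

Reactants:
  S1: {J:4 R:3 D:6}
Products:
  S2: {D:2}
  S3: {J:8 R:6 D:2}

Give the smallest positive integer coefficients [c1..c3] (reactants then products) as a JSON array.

Coefficients: [2, 5, 1]

J: 2·4 = 8 | 5·0+1·8 = 8
R: 2·3 = 6 | 5·0+1·6 = 6
D: 2·6 = 12 | 5·2+1·2 = 12
gcd(2,5,1) = 1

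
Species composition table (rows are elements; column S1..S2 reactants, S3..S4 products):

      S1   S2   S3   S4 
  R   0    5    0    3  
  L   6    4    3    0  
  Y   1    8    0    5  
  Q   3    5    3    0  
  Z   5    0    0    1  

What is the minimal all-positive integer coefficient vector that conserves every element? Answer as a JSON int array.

R: 1·0+3·5 = 15 | 6·0+5·3 = 15
L: 1·6+3·4 = 18 | 6·3+5·0 = 18
Y: 1·1+3·8 = 25 | 6·0+5·5 = 25
Q: 1·3+3·5 = 18 | 6·3+5·0 = 18
Z: 1·5+3·0 = 5 | 6·0+5·1 = 5
gcd(1,3,6,5) = 1

Coefficients: [1, 3, 6, 5]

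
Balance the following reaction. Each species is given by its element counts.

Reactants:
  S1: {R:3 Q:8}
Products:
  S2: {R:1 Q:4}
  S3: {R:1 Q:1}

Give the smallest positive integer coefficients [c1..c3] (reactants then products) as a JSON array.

Coefficients: [3, 5, 4]

R: 3·3 = 9 | 5·1+4·1 = 9
Q: 3·8 = 24 | 5·4+4·1 = 24
gcd(3,5,4) = 1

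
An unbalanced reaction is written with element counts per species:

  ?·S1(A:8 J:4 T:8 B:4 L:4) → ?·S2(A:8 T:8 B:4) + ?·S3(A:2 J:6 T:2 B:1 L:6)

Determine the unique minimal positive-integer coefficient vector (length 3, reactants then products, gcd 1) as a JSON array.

Coefficients: [6, 5, 4]

A: 6·8 = 48 | 5·8+4·2 = 48
J: 6·4 = 24 | 5·0+4·6 = 24
T: 6·8 = 48 | 5·8+4·2 = 48
B: 6·4 = 24 | 5·4+4·1 = 24
L: 6·4 = 24 | 5·0+4·6 = 24
gcd(6,5,4) = 1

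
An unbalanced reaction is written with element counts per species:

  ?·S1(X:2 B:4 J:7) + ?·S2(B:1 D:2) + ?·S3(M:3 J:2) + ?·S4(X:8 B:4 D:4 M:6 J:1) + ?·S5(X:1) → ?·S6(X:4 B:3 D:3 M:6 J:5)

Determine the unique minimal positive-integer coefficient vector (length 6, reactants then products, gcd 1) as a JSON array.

Coefficients: [1, 4, 6, 1, 6, 4]

X: 1·2+4·0+6·0+1·8+6·1 = 16 | 4·4 = 16
B: 1·4+4·1+6·0+1·4+6·0 = 12 | 4·3 = 12
D: 1·0+4·2+6·0+1·4+6·0 = 12 | 4·3 = 12
M: 1·0+4·0+6·3+1·6+6·0 = 24 | 4·6 = 24
J: 1·7+4·0+6·2+1·1+6·0 = 20 | 4·5 = 20
gcd(1,4,6,1,6,4) = 1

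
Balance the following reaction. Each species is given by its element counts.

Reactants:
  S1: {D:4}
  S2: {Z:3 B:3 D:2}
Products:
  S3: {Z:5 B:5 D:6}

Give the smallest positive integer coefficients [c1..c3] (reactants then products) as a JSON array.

Z: 2·0+5·3 = 15 | 3·5 = 15
B: 2·0+5·3 = 15 | 3·5 = 15
D: 2·4+5·2 = 18 | 3·6 = 18
gcd(2,5,3) = 1

Coefficients: [2, 5, 3]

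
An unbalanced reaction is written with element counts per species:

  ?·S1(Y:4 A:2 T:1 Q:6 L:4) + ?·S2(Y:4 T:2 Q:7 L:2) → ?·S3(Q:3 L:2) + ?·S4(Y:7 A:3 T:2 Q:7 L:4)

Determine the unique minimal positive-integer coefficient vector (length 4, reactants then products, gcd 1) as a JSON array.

Coefficients: [6, 1, 5, 4]

Y: 6·4+1·4 = 28 | 5·0+4·7 = 28
A: 6·2+1·0 = 12 | 5·0+4·3 = 12
T: 6·1+1·2 = 8 | 5·0+4·2 = 8
Q: 6·6+1·7 = 43 | 5·3+4·7 = 43
L: 6·4+1·2 = 26 | 5·2+4·4 = 26
gcd(6,1,5,4) = 1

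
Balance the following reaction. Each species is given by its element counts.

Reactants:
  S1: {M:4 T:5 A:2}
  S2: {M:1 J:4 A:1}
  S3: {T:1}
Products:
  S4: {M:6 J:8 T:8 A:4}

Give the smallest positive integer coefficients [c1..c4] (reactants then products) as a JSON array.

M: 1·4+2·1+3·0 = 6 | 1·6 = 6
J: 1·0+2·4+3·0 = 8 | 1·8 = 8
T: 1·5+2·0+3·1 = 8 | 1·8 = 8
A: 1·2+2·1+3·0 = 4 | 1·4 = 4
gcd(1,2,3,1) = 1

Coefficients: [1, 2, 3, 1]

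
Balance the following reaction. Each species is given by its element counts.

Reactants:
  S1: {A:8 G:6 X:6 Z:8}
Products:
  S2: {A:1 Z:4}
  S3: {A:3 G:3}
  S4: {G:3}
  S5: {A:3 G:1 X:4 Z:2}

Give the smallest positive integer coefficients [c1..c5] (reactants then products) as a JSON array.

A: 4·8 = 32 | 5·1+3·3+3·0+6·3 = 32
G: 4·6 = 24 | 5·0+3·3+3·3+6·1 = 24
X: 4·6 = 24 | 5·0+3·0+3·0+6·4 = 24
Z: 4·8 = 32 | 5·4+3·0+3·0+6·2 = 32
gcd(4,5,3,3,6) = 1

Coefficients: [4, 5, 3, 3, 6]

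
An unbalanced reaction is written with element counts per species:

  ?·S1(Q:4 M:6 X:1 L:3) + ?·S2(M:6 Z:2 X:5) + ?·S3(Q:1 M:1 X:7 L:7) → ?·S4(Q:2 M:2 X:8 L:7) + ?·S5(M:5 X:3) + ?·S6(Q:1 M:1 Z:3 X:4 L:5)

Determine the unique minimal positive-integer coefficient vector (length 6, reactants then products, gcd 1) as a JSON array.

Coefficients: [1, 3, 4, 3, 4, 2]

Q: 1·4+3·0+4·1 = 8 | 3·2+4·0+2·1 = 8
M: 1·6+3·6+4·1 = 28 | 3·2+4·5+2·1 = 28
Z: 1·0+3·2+4·0 = 6 | 3·0+4·0+2·3 = 6
X: 1·1+3·5+4·7 = 44 | 3·8+4·3+2·4 = 44
L: 1·3+3·0+4·7 = 31 | 3·7+4·0+2·5 = 31
gcd(1,3,4,3,4,2) = 1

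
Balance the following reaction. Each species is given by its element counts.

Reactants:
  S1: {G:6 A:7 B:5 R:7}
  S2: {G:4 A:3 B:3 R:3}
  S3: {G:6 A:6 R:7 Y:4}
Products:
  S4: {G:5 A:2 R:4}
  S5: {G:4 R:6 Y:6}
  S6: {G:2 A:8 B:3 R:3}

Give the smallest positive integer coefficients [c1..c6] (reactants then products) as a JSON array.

G: 3·6+1·4+6·6 = 58 | 6·5+4·4+6·2 = 58
A: 3·7+1·3+6·6 = 60 | 6·2+4·0+6·8 = 60
B: 3·5+1·3+6·0 = 18 | 6·0+4·0+6·3 = 18
R: 3·7+1·3+6·7 = 66 | 6·4+4·6+6·3 = 66
Y: 3·0+1·0+6·4 = 24 | 6·0+4·6+6·0 = 24
gcd(3,1,6,6,4,6) = 1

Coefficients: [3, 1, 6, 6, 4, 6]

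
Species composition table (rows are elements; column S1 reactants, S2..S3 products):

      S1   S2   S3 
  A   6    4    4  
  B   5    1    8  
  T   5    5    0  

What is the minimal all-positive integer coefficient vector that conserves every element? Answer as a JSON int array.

Coefficients: [2, 2, 1]

A: 2·6 = 12 | 2·4+1·4 = 12
B: 2·5 = 10 | 2·1+1·8 = 10
T: 2·5 = 10 | 2·5+1·0 = 10
gcd(2,2,1) = 1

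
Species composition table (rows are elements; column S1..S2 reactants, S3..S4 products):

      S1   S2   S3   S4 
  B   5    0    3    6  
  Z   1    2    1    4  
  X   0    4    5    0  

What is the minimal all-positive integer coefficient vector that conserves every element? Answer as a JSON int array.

B: 6·5+5·0 = 30 | 4·3+3·6 = 30
Z: 6·1+5·2 = 16 | 4·1+3·4 = 16
X: 6·0+5·4 = 20 | 4·5+3·0 = 20
gcd(6,5,4,3) = 1

Coefficients: [6, 5, 4, 3]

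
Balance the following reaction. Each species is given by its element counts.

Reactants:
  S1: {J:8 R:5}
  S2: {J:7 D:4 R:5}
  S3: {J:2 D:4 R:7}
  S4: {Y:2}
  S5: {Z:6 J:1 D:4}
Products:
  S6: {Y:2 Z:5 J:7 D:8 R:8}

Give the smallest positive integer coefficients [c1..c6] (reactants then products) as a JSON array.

Y: 1·0+3·0+4·0+6·2+5·0 = 12 | 6·2 = 12
Z: 1·0+3·0+4·0+6·0+5·6 = 30 | 6·5 = 30
J: 1·8+3·7+4·2+6·0+5·1 = 42 | 6·7 = 42
D: 1·0+3·4+4·4+6·0+5·4 = 48 | 6·8 = 48
R: 1·5+3·5+4·7+6·0+5·0 = 48 | 6·8 = 48
gcd(1,3,4,6,5,6) = 1

Coefficients: [1, 3, 4, 6, 5, 6]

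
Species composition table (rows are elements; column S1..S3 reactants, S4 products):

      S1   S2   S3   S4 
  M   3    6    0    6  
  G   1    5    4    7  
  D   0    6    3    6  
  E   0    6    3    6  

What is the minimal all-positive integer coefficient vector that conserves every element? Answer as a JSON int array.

M: 4·3+3·6+4·0 = 30 | 5·6 = 30
G: 4·1+3·5+4·4 = 35 | 5·7 = 35
D: 4·0+3·6+4·3 = 30 | 5·6 = 30
E: 4·0+3·6+4·3 = 30 | 5·6 = 30
gcd(4,3,4,5) = 1

Coefficients: [4, 3, 4, 5]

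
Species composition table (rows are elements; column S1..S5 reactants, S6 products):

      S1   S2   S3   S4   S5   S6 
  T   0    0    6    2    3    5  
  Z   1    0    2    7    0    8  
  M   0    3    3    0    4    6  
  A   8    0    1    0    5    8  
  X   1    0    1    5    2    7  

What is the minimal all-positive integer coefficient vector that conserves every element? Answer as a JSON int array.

T: 3·0+5·0+1·6+5·2+3·3 = 25 | 5·5 = 25
Z: 3·1+5·0+1·2+5·7+3·0 = 40 | 5·8 = 40
M: 3·0+5·3+1·3+5·0+3·4 = 30 | 5·6 = 30
A: 3·8+5·0+1·1+5·0+3·5 = 40 | 5·8 = 40
X: 3·1+5·0+1·1+5·5+3·2 = 35 | 5·7 = 35
gcd(3,5,1,5,3,5) = 1

Coefficients: [3, 5, 1, 5, 3, 5]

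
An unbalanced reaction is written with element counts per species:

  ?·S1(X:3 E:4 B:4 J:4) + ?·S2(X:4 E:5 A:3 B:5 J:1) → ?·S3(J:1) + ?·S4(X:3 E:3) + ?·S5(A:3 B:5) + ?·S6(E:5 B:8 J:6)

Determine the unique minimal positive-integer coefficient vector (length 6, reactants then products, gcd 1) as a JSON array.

Coefficients: [2, 3, 5, 6, 3, 1]

X: 2·3+3·4 = 18 | 5·0+6·3+3·0+1·0 = 18
E: 2·4+3·5 = 23 | 5·0+6·3+3·0+1·5 = 23
A: 2·0+3·3 = 9 | 5·0+6·0+3·3+1·0 = 9
B: 2·4+3·5 = 23 | 5·0+6·0+3·5+1·8 = 23
J: 2·4+3·1 = 11 | 5·1+6·0+3·0+1·6 = 11
gcd(2,3,5,6,3,1) = 1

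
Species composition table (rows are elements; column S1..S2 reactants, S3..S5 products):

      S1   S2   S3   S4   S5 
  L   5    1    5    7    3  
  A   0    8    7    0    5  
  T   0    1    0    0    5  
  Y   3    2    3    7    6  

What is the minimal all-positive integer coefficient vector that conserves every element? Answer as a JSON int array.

Coefficients: [6, 5, 5, 1, 1]

L: 6·5+5·1 = 35 | 5·5+1·7+1·3 = 35
A: 6·0+5·8 = 40 | 5·7+1·0+1·5 = 40
T: 6·0+5·1 = 5 | 5·0+1·0+1·5 = 5
Y: 6·3+5·2 = 28 | 5·3+1·7+1·6 = 28
gcd(6,5,5,1,1) = 1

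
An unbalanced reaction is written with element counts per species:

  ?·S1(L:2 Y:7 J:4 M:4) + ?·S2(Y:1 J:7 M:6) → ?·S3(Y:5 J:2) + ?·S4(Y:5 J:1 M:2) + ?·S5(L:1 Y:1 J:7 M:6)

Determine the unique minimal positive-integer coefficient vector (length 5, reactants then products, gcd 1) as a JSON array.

Coefficients: [3, 5, 1, 3, 6]

L: 3·2+5·0 = 6 | 1·0+3·0+6·1 = 6
Y: 3·7+5·1 = 26 | 1·5+3·5+6·1 = 26
J: 3·4+5·7 = 47 | 1·2+3·1+6·7 = 47
M: 3·4+5·6 = 42 | 1·0+3·2+6·6 = 42
gcd(3,5,1,3,6) = 1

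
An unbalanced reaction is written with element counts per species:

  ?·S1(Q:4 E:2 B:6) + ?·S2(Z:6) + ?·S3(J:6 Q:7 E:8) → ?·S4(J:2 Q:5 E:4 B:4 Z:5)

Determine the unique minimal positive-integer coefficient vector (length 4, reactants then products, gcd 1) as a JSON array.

J: 4·0+5·0+2·6 = 12 | 6·2 = 12
Q: 4·4+5·0+2·7 = 30 | 6·5 = 30
E: 4·2+5·0+2·8 = 24 | 6·4 = 24
B: 4·6+5·0+2·0 = 24 | 6·4 = 24
Z: 4·0+5·6+2·0 = 30 | 6·5 = 30
gcd(4,5,2,6) = 1

Coefficients: [4, 5, 2, 6]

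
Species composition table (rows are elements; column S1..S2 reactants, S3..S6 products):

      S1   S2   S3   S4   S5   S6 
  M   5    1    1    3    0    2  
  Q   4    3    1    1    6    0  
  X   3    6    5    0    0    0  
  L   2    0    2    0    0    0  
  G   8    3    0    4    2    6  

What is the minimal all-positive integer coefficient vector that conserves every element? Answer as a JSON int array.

M: 6·5+2·1 = 32 | 6·1+6·3+3·0+4·2 = 32
Q: 6·4+2·3 = 30 | 6·1+6·1+3·6+4·0 = 30
X: 6·3+2·6 = 30 | 6·5+6·0+3·0+4·0 = 30
L: 6·2+2·0 = 12 | 6·2+6·0+3·0+4·0 = 12
G: 6·8+2·3 = 54 | 6·0+6·4+3·2+4·6 = 54
gcd(6,2,6,6,3,4) = 1

Coefficients: [6, 2, 6, 6, 3, 4]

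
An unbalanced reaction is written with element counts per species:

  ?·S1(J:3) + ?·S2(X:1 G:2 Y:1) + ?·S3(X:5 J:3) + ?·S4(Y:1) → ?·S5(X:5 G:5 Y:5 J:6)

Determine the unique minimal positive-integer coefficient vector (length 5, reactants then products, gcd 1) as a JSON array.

Coefficients: [3, 5, 1, 5, 2]

X: 3·0+5·1+1·5+5·0 = 10 | 2·5 = 10
G: 3·0+5·2+1·0+5·0 = 10 | 2·5 = 10
Y: 3·0+5·1+1·0+5·1 = 10 | 2·5 = 10
J: 3·3+5·0+1·3+5·0 = 12 | 2·6 = 12
gcd(3,5,1,5,2) = 1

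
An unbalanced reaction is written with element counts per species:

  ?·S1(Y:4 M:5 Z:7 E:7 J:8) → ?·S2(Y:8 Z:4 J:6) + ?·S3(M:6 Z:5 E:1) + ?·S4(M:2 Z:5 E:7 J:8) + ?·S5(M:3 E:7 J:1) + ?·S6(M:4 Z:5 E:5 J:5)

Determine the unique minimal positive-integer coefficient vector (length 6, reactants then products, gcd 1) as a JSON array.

Coefficients: [6, 3, 1, 1, 2, 4]

Y: 6·4 = 24 | 3·8+1·0+1·0+2·0+4·0 = 24
M: 6·5 = 30 | 3·0+1·6+1·2+2·3+4·4 = 30
Z: 6·7 = 42 | 3·4+1·5+1·5+2·0+4·5 = 42
E: 6·7 = 42 | 3·0+1·1+1·7+2·7+4·5 = 42
J: 6·8 = 48 | 3·6+1·0+1·8+2·1+4·5 = 48
gcd(6,3,1,1,2,4) = 1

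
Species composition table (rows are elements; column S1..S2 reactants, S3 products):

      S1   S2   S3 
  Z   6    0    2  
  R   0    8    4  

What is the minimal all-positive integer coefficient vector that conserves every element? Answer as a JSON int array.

Coefficients: [2, 3, 6]

Z: 2·6+3·0 = 12 | 6·2 = 12
R: 2·0+3·8 = 24 | 6·4 = 24
gcd(2,3,6) = 1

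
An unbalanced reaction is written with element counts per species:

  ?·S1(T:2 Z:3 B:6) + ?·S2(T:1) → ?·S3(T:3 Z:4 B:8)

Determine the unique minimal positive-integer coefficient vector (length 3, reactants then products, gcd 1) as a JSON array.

T: 4·2+1·1 = 9 | 3·3 = 9
Z: 4·3+1·0 = 12 | 3·4 = 12
B: 4·6+1·0 = 24 | 3·8 = 24
gcd(4,1,3) = 1

Coefficients: [4, 1, 3]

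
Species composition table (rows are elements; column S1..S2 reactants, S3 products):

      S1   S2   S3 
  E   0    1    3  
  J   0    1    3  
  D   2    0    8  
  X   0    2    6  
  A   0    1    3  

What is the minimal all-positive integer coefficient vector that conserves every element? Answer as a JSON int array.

Coefficients: [4, 3, 1]

E: 4·0+3·1 = 3 | 1·3 = 3
J: 4·0+3·1 = 3 | 1·3 = 3
D: 4·2+3·0 = 8 | 1·8 = 8
X: 4·0+3·2 = 6 | 1·6 = 6
A: 4·0+3·1 = 3 | 1·3 = 3
gcd(4,3,1) = 1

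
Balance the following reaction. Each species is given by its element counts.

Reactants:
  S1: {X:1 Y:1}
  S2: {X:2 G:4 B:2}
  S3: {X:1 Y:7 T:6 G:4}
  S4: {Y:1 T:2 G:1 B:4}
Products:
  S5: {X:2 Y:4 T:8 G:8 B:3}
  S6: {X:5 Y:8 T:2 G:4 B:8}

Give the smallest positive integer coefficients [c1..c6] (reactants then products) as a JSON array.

X: 6·1+3·2+2·1+4·0 = 14 | 2·2+2·5 = 14
Y: 6·1+3·0+2·7+4·1 = 24 | 2·4+2·8 = 24
T: 6·0+3·0+2·6+4·2 = 20 | 2·8+2·2 = 20
G: 6·0+3·4+2·4+4·1 = 24 | 2·8+2·4 = 24
B: 6·0+3·2+2·0+4·4 = 22 | 2·3+2·8 = 22
gcd(6,3,2,4,2,2) = 1

Coefficients: [6, 3, 2, 4, 2, 2]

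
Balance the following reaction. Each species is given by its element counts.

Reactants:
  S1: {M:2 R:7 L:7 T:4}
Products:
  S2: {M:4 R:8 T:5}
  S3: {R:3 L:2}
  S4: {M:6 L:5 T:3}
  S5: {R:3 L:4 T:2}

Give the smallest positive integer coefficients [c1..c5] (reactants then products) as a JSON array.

Coefficients: [5, 1, 3, 1, 6]

M: 5·2 = 10 | 1·4+3·0+1·6+6·0 = 10
R: 5·7 = 35 | 1·8+3·3+1·0+6·3 = 35
L: 5·7 = 35 | 1·0+3·2+1·5+6·4 = 35
T: 5·4 = 20 | 1·5+3·0+1·3+6·2 = 20
gcd(5,1,3,1,6) = 1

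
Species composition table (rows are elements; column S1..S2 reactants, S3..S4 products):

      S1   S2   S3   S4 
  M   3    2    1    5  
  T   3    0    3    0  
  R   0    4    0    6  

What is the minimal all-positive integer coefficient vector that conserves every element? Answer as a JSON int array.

M: 2·3+3·2 = 12 | 2·1+2·5 = 12
T: 2·3+3·0 = 6 | 2·3+2·0 = 6
R: 2·0+3·4 = 12 | 2·0+2·6 = 12
gcd(2,3,2,2) = 1

Coefficients: [2, 3, 2, 2]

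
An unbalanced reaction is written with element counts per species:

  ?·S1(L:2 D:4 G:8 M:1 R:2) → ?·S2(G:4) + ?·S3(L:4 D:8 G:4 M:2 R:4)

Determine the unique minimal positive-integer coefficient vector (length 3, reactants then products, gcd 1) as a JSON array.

L: 2·2 = 4 | 3·0+1·4 = 4
D: 2·4 = 8 | 3·0+1·8 = 8
G: 2·8 = 16 | 3·4+1·4 = 16
M: 2·1 = 2 | 3·0+1·2 = 2
R: 2·2 = 4 | 3·0+1·4 = 4
gcd(2,3,1) = 1

Coefficients: [2, 3, 1]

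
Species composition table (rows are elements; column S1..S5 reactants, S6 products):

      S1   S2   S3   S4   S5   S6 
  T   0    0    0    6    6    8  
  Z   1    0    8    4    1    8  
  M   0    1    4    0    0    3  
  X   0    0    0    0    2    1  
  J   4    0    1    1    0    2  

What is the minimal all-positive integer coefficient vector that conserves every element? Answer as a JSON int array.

Coefficients: [1, 6, 3, 5, 3, 6]

T: 1·0+6·0+3·0+5·6+3·6 = 48 | 6·8 = 48
Z: 1·1+6·0+3·8+5·4+3·1 = 48 | 6·8 = 48
M: 1·0+6·1+3·4+5·0+3·0 = 18 | 6·3 = 18
X: 1·0+6·0+3·0+5·0+3·2 = 6 | 6·1 = 6
J: 1·4+6·0+3·1+5·1+3·0 = 12 | 6·2 = 12
gcd(1,6,3,5,3,6) = 1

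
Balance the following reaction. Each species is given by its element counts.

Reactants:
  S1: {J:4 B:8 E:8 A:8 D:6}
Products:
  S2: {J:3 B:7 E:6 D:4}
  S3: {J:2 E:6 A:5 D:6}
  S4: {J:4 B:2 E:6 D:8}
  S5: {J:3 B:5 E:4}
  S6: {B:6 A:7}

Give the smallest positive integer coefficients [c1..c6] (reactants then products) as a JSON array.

Coefficients: [6, 1, 4, 1, 3, 4]

J: 6·4 = 24 | 1·3+4·2+1·4+3·3+4·0 = 24
B: 6·8 = 48 | 1·7+4·0+1·2+3·5+4·6 = 48
E: 6·8 = 48 | 1·6+4·6+1·6+3·4+4·0 = 48
A: 6·8 = 48 | 1·0+4·5+1·0+3·0+4·7 = 48
D: 6·6 = 36 | 1·4+4·6+1·8+3·0+4·0 = 36
gcd(6,1,4,1,3,4) = 1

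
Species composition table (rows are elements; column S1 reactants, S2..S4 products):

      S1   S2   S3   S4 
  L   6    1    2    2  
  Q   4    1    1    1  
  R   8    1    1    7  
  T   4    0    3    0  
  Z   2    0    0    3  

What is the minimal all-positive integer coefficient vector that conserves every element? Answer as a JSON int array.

Coefficients: [3, 6, 4, 2]

L: 3·6 = 18 | 6·1+4·2+2·2 = 18
Q: 3·4 = 12 | 6·1+4·1+2·1 = 12
R: 3·8 = 24 | 6·1+4·1+2·7 = 24
T: 3·4 = 12 | 6·0+4·3+2·0 = 12
Z: 3·2 = 6 | 6·0+4·0+2·3 = 6
gcd(3,6,4,2) = 1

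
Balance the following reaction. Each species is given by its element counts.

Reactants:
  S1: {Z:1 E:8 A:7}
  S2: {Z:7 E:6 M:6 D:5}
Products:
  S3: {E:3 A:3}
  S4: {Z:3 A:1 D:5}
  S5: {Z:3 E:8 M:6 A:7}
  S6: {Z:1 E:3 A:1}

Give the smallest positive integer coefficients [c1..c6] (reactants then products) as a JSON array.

Coefficients: [4, 1, 5, 1, 1, 5]

Z: 4·1+1·7 = 11 | 5·0+1·3+1·3+5·1 = 11
E: 4·8+1·6 = 38 | 5·3+1·0+1·8+5·3 = 38
M: 4·0+1·6 = 6 | 5·0+1·0+1·6+5·0 = 6
A: 4·7+1·0 = 28 | 5·3+1·1+1·7+5·1 = 28
D: 4·0+1·5 = 5 | 5·0+1·5+1·0+5·0 = 5
gcd(4,1,5,1,1,5) = 1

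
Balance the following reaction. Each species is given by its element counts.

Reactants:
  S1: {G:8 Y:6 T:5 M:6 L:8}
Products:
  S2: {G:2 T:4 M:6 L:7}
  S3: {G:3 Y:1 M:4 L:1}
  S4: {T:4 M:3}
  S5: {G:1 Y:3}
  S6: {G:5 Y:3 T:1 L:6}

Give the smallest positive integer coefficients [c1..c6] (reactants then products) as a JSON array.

G: 5·8 = 40 | 1·2+3·3+4·0+4·1+5·5 = 40
Y: 5·6 = 30 | 1·0+3·1+4·0+4·3+5·3 = 30
T: 5·5 = 25 | 1·4+3·0+4·4+4·0+5·1 = 25
M: 5·6 = 30 | 1·6+3·4+4·3+4·0+5·0 = 30
L: 5·8 = 40 | 1·7+3·1+4·0+4·0+5·6 = 40
gcd(5,1,3,4,4,5) = 1

Coefficients: [5, 1, 3, 4, 4, 5]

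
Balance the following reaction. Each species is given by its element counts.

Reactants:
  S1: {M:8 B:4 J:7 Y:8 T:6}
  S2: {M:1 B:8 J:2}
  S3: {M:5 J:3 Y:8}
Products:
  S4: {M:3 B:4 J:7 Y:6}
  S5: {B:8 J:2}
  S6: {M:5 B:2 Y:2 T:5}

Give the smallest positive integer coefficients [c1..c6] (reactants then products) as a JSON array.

M: 5·8+3·1+1·5 = 48 | 6·3+1·0+6·5 = 48
B: 5·4+3·8+1·0 = 44 | 6·4+1·8+6·2 = 44
J: 5·7+3·2+1·3 = 44 | 6·7+1·2+6·0 = 44
Y: 5·8+3·0+1·8 = 48 | 6·6+1·0+6·2 = 48
T: 5·6+3·0+1·0 = 30 | 6·0+1·0+6·5 = 30
gcd(5,3,1,6,1,6) = 1

Coefficients: [5, 3, 1, 6, 1, 6]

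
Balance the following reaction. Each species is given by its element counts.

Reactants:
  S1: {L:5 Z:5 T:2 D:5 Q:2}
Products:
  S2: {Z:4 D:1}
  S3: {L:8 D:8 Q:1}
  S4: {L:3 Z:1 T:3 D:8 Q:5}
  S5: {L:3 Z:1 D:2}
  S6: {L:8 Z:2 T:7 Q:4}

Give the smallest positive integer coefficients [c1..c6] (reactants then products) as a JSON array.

L: 5·5 = 25 | 5·0+1·8+1·3+2·3+1·8 = 25
Z: 5·5 = 25 | 5·4+1·0+1·1+2·1+1·2 = 25
T: 5·2 = 10 | 5·0+1·0+1·3+2·0+1·7 = 10
D: 5·5 = 25 | 5·1+1·8+1·8+2·2+1·0 = 25
Q: 5·2 = 10 | 5·0+1·1+1·5+2·0+1·4 = 10
gcd(5,5,1,1,2,1) = 1

Coefficients: [5, 5, 1, 1, 2, 1]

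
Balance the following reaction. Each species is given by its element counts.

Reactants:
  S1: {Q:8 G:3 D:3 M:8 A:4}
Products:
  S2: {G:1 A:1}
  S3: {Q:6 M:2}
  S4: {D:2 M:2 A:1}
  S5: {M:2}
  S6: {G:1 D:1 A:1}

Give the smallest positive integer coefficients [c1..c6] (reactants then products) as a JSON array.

Q: 3·8 = 24 | 6·0+4·6+3·0+5·0+3·0 = 24
G: 3·3 = 9 | 6·1+4·0+3·0+5·0+3·1 = 9
D: 3·3 = 9 | 6·0+4·0+3·2+5·0+3·1 = 9
M: 3·8 = 24 | 6·0+4·2+3·2+5·2+3·0 = 24
A: 3·4 = 12 | 6·1+4·0+3·1+5·0+3·1 = 12
gcd(3,6,4,3,5,3) = 1

Coefficients: [3, 6, 4, 3, 5, 3]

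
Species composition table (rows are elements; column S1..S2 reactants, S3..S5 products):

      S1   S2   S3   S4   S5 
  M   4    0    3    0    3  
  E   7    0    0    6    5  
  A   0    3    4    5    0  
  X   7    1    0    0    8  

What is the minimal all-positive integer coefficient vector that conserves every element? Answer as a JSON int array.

M: 3·4+3·0 = 12 | 1·3+1·0+3·3 = 12
E: 3·7+3·0 = 21 | 1·0+1·6+3·5 = 21
A: 3·0+3·3 = 9 | 1·4+1·5+3·0 = 9
X: 3·7+3·1 = 24 | 1·0+1·0+3·8 = 24
gcd(3,3,1,1,3) = 1

Coefficients: [3, 3, 1, 1, 3]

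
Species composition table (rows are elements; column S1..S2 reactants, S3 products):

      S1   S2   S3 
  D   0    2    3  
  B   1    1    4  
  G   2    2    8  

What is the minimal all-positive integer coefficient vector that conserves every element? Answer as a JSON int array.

D: 5·0+3·2 = 6 | 2·3 = 6
B: 5·1+3·1 = 8 | 2·4 = 8
G: 5·2+3·2 = 16 | 2·8 = 16
gcd(5,3,2) = 1

Coefficients: [5, 3, 2]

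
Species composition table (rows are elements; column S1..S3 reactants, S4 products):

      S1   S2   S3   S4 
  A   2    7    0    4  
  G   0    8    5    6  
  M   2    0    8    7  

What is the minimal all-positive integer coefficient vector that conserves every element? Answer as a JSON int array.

Coefficients: [5, 2, 4, 6]

A: 5·2+2·7+4·0 = 24 | 6·4 = 24
G: 5·0+2·8+4·5 = 36 | 6·6 = 36
M: 5·2+2·0+4·8 = 42 | 6·7 = 42
gcd(5,2,4,6) = 1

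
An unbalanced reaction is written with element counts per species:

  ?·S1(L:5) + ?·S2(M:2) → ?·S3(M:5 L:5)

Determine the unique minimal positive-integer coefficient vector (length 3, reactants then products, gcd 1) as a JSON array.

Coefficients: [2, 5, 2]

M: 2·0+5·2 = 10 | 2·5 = 10
L: 2·5+5·0 = 10 | 2·5 = 10
gcd(2,5,2) = 1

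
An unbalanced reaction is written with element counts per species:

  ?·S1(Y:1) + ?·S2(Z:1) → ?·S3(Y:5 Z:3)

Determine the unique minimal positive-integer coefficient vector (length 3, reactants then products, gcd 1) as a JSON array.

Y: 5·1+3·0 = 5 | 1·5 = 5
Z: 5·0+3·1 = 3 | 1·3 = 3
gcd(5,3,1) = 1

Coefficients: [5, 3, 1]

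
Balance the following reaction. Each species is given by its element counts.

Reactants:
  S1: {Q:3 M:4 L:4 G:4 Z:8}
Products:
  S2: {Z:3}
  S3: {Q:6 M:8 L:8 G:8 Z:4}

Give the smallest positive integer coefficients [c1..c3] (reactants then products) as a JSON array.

Coefficients: [2, 4, 1]

Q: 2·3 = 6 | 4·0+1·6 = 6
M: 2·4 = 8 | 4·0+1·8 = 8
L: 2·4 = 8 | 4·0+1·8 = 8
G: 2·4 = 8 | 4·0+1·8 = 8
Z: 2·8 = 16 | 4·3+1·4 = 16
gcd(2,4,1) = 1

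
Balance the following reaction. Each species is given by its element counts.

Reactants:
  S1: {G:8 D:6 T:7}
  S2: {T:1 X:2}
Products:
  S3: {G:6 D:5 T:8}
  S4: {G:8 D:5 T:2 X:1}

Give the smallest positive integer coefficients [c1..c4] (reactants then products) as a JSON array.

Coefficients: [5, 1, 4, 2]

G: 5·8+1·0 = 40 | 4·6+2·8 = 40
D: 5·6+1·0 = 30 | 4·5+2·5 = 30
T: 5·7+1·1 = 36 | 4·8+2·2 = 36
X: 5·0+1·2 = 2 | 4·0+2·1 = 2
gcd(5,1,4,2) = 1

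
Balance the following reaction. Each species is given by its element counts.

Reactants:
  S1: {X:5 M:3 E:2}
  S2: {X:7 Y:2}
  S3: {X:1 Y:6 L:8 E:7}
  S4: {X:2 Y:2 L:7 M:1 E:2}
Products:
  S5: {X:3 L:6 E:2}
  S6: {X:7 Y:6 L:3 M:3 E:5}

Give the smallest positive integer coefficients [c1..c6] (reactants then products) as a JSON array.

Coefficients: [4, 3, 3, 3, 5, 5]

X: 4·5+3·7+3·1+3·2 = 50 | 5·3+5·7 = 50
Y: 4·0+3·2+3·6+3·2 = 30 | 5·0+5·6 = 30
L: 4·0+3·0+3·8+3·7 = 45 | 5·6+5·3 = 45
M: 4·3+3·0+3·0+3·1 = 15 | 5·0+5·3 = 15
E: 4·2+3·0+3·7+3·2 = 35 | 5·2+5·5 = 35
gcd(4,3,3,3,5,5) = 1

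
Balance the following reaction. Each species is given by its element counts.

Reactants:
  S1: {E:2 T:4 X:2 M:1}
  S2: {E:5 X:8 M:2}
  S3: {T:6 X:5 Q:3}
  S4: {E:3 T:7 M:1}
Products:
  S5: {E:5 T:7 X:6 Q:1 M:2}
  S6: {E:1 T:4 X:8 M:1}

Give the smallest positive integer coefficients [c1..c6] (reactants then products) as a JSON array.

E: 5·2+3·5+2·0+2·3 = 31 | 6·5+1·1 = 31
T: 5·4+3·0+2·6+2·7 = 46 | 6·7+1·4 = 46
X: 5·2+3·8+2·5+2·0 = 44 | 6·6+1·8 = 44
Q: 5·0+3·0+2·3+2·0 = 6 | 6·1+1·0 = 6
M: 5·1+3·2+2·0+2·1 = 13 | 6·2+1·1 = 13
gcd(5,3,2,2,6,1) = 1

Coefficients: [5, 3, 2, 2, 6, 1]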